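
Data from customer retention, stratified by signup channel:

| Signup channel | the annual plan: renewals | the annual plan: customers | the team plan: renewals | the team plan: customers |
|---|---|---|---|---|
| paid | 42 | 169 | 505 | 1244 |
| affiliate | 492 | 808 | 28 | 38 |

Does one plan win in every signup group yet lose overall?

Yes

Paid: the annual plan 42/169 = 24.9%, the team plan 505/1244 = 40.6% → the team plan
Affiliate: the annual plan 492/808 = 60.9%, the team plan 28/38 = 73.7% → the team plan
Overall: the annual plan 534/977 = 54.7%, the team plan 533/1282 = 41.6% → the annual plan
The team plan wins each signup group but the annual plan wins overall — the comparison reverses. The team plan's customers skew toward paid, which has a lower base rate.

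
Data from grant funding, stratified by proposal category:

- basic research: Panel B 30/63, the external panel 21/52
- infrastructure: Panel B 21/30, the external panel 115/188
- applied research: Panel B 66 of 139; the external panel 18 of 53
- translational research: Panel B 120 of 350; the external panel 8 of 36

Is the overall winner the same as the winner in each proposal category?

No

Basic research: Panel B 30/63 = 47.6%, the external panel 21/52 = 40.4% → Panel B
Infrastructure: Panel B 21/30 = 70.0%, the external panel 115/188 = 61.2% → Panel B
Applied research: Panel B 66/139 = 47.5%, the external panel 18/53 = 34.0% → Panel B
Translational research: Panel B 120/350 = 34.3%, the external panel 8/36 = 22.2% → Panel B
Overall: Panel B 237/582 = 40.7%, the external panel 162/329 = 49.2% → the external panel
Panel B wins each proposal group but the external panel wins overall — the comparison reverses. Panel B's proposals skew toward translational research, which has a lower base rate.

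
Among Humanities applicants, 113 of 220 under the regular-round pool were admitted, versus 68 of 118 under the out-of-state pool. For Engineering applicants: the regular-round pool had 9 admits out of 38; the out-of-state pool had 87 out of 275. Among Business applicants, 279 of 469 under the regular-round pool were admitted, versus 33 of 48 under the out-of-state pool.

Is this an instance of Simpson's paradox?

Humanities: the regular-round pool 113/220 = 51.4%, the out-of-state pool 68/118 = 57.6% → the out-of-state pool
Engineering: the regular-round pool 9/38 = 23.7%, the out-of-state pool 87/275 = 31.6% → the out-of-state pool
Business: the regular-round pool 279/469 = 59.5%, the out-of-state pool 33/48 = 68.8% → the out-of-state pool
Overall: the regular-round pool 401/727 = 55.2%, the out-of-state pool 188/441 = 42.6% → the regular-round pool
The out-of-state pool wins each department group but the regular-round pool wins overall — the comparison reverses. The out-of-state pool's applicants skew toward Engineering, which has a lower base rate.

Yes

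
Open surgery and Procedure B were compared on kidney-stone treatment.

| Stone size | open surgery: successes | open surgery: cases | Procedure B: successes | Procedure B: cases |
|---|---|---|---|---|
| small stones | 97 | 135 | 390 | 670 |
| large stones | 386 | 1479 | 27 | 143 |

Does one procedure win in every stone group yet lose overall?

Small stones: open surgery 97/135 = 71.9%, Procedure B 390/670 = 58.2% → open surgery
Large stones: open surgery 386/1479 = 26.1%, Procedure B 27/143 = 18.9% → open surgery
Overall: open surgery 483/1614 = 29.9%, Procedure B 417/813 = 51.3% → Procedure B
Open surgery wins each stone group but Procedure B wins overall — the comparison reverses. Open surgery's cases skew toward large stones, which has a lower base rate.

Yes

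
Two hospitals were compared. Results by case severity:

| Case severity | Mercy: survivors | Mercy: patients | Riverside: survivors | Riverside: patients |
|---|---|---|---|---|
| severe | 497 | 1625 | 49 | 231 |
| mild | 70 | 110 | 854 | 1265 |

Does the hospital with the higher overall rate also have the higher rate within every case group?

Severe: Mercy 497/1625 = 30.6%, Riverside 49/231 = 21.2% → Mercy
Mild: Mercy 70/110 = 63.6%, Riverside 854/1265 = 67.5% → Riverside
Overall: Mercy 567/1735 = 32.7%, Riverside 903/1496 = 60.4% → Riverside
Neither sweeps: Mercy wins 1 of 2 groups, Riverside wins 1. Riverside wins overall but not every group — no Simpson reversal.

No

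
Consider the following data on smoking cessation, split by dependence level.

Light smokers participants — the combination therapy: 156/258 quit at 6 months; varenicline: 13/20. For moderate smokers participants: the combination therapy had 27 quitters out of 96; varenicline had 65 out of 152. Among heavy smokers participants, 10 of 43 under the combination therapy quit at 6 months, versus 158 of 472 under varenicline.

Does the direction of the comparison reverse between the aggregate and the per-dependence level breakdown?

Light smokers: the combination therapy 156/258 = 60.5%, varenicline 13/20 = 65.0% → varenicline
Moderate smokers: the combination therapy 27/96 = 28.1%, varenicline 65/152 = 42.8% → varenicline
Heavy smokers: the combination therapy 10/43 = 23.3%, varenicline 158/472 = 33.5% → varenicline
Overall: the combination therapy 193/397 = 48.6%, varenicline 236/644 = 36.6% → the combination therapy
Varenicline wins each dependence group but the combination therapy wins overall — the comparison reverses. Varenicline's participants skew toward heavy smokers, which has a lower base rate.

Yes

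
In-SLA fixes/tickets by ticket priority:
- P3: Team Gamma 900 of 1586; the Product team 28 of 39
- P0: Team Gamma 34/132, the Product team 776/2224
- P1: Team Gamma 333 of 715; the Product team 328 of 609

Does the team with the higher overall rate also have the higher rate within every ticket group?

No

P3: Team Gamma 900/1586 = 56.7%, the Product team 28/39 = 71.8% → the Product team
P0: Team Gamma 34/132 = 25.8%, the Product team 776/2224 = 34.9% → the Product team
P1: Team Gamma 333/715 = 46.6%, the Product team 328/609 = 53.9% → the Product team
Overall: Team Gamma 1267/2433 = 52.1%, the Product team 1132/2872 = 39.4% → Team Gamma
The Product team wins each ticket group but Team Gamma wins overall — the comparison reverses. The Product team's tickets skew toward P0, which has a lower base rate.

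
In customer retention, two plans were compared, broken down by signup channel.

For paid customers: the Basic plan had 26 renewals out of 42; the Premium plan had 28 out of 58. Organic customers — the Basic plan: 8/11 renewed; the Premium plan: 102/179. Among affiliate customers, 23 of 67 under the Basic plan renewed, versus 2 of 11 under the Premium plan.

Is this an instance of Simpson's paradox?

Yes

Paid: the Basic plan 26/42 = 61.9%, the Premium plan 28/58 = 48.3% → the Basic plan
Organic: the Basic plan 8/11 = 72.7%, the Premium plan 102/179 = 57.0% → the Basic plan
Affiliate: the Basic plan 23/67 = 34.3%, the Premium plan 2/11 = 18.2% → the Basic plan
Overall: the Basic plan 57/120 = 47.5%, the Premium plan 132/248 = 53.2% → the Premium plan
The Basic plan wins each signup group but the Premium plan wins overall — the comparison reverses. The Basic plan's customers skew toward affiliate, which has a lower base rate.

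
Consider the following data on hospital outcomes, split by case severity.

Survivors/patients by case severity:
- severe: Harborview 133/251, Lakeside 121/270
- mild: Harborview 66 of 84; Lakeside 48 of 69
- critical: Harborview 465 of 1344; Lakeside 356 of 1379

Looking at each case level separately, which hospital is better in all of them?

Severe: Harborview 133/251 = 53.0%, Lakeside 121/270 = 44.8% → Harborview
Mild: Harborview 66/84 = 78.6%, Lakeside 48/69 = 69.6% → Harborview
Critical: Harborview 465/1344 = 34.6%, Lakeside 356/1379 = 25.8% → Harborview
Harborview has the higher rate in all 3 groups.

Harborview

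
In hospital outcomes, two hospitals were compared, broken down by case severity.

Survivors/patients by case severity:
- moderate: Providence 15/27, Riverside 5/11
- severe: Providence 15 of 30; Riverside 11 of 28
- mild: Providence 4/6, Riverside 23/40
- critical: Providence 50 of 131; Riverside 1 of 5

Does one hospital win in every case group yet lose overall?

Moderate: Providence 15/27 = 55.6%, Riverside 5/11 = 45.5% → Providence
Severe: Providence 15/30 = 50.0%, Riverside 11/28 = 39.3% → Providence
Mild: Providence 4/6 = 66.7%, Riverside 23/40 = 57.5% → Providence
Critical: Providence 50/131 = 38.2%, Riverside 1/5 = 20.0% → Providence
Overall: Providence 84/194 = 43.3%, Riverside 40/84 = 47.6% → Riverside
Providence wins each case group but Riverside wins overall — the comparison reverses. Providence's patients skew toward critical, which has a lower base rate.

Yes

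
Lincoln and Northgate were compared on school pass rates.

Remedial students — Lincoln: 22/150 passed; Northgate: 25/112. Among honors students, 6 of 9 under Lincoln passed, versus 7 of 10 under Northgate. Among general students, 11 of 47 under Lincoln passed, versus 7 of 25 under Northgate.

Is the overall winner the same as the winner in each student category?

Remedial: Lincoln 22/150 = 14.7%, Northgate 25/112 = 22.3% → Northgate
Honors: Lincoln 6/9 = 66.7%, Northgate 7/10 = 70.0% → Northgate
General: Lincoln 11/47 = 23.4%, Northgate 7/25 = 28.0% → Northgate
Overall: Lincoln 39/206 = 18.9%, Northgate 39/147 = 26.5% → Northgate
Northgate wins overall and in every student group — no reversal.

Yes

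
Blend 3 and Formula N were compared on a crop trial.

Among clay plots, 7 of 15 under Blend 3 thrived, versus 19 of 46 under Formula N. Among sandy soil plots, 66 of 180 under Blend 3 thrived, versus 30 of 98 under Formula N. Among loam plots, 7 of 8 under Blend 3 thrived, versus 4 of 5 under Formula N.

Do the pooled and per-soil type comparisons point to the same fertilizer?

Clay: Blend 3 7/15 = 46.7%, Formula N 19/46 = 41.3% → Blend 3
Sandy soil: Blend 3 66/180 = 36.7%, Formula N 30/98 = 30.6% → Blend 3
Loam: Blend 3 7/8 = 87.5%, Formula N 4/5 = 80.0% → Blend 3
Overall: Blend 3 80/203 = 39.4%, Formula N 53/149 = 35.6% → Blend 3
Blend 3 wins overall and in every soil group — no reversal.

Yes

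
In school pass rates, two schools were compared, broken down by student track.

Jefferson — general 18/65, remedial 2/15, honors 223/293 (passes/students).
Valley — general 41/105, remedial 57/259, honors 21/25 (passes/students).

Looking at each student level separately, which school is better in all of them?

Valley

General: Jefferson 18/65 = 27.7%, Valley 41/105 = 39.0% → Valley
Remedial: Jefferson 2/15 = 13.3%, Valley 57/259 = 22.0% → Valley
Honors: Jefferson 223/293 = 76.1%, Valley 21/25 = 84.0% → Valley
Valley has the higher rate in all 3 groups.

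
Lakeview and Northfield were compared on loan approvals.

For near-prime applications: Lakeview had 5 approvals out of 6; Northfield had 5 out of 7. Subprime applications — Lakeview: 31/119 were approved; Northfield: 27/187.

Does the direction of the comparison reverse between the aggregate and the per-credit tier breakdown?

Near-prime: Lakeview 5/6 = 83.3%, Northfield 5/7 = 71.4% → Lakeview
Subprime: Lakeview 31/119 = 26.1%, Northfield 27/187 = 14.4% → Lakeview
Overall: Lakeview 36/125 = 28.8%, Northfield 32/194 = 16.5% → Lakeview
Lakeview wins overall and in every credit group — no reversal.

No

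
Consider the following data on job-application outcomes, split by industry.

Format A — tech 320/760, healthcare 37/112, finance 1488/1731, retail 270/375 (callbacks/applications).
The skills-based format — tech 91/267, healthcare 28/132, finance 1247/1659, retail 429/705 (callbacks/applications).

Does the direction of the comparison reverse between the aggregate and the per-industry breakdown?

Tech: Format A 320/760 = 42.1%, the skills-based format 91/267 = 34.1% → Format A
Healthcare: Format A 37/112 = 33.0%, the skills-based format 28/132 = 21.2% → Format A
Finance: Format A 1488/1731 = 86.0%, the skills-based format 1247/1659 = 75.2% → Format A
Retail: Format A 270/375 = 72.0%, the skills-based format 429/705 = 60.9% → Format A
Overall: Format A 2115/2978 = 71.0%, the skills-based format 1795/2763 = 65.0% → Format A
Format A wins overall and in every industry group — no reversal.

No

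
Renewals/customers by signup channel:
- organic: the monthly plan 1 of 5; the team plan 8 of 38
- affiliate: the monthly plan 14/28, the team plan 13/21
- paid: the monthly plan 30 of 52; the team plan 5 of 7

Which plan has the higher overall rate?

the monthly plan

Organic: the monthly plan 1/5 = 20.0%, the team plan 8/38 = 21.1% → the team plan
Affiliate: the monthly plan 14/28 = 50.0%, the team plan 13/21 = 61.9% → the team plan
Paid: the monthly plan 30/52 = 57.7%, the team plan 5/7 = 71.4% → the team plan
Overall: the monthly plan 45/85 = 52.9%, the team plan 26/66 = 39.4% → the monthly plan
(The team plan wins every signup group but the monthly plan wins overall — the team plan's customers skew toward the low-rate organic group.)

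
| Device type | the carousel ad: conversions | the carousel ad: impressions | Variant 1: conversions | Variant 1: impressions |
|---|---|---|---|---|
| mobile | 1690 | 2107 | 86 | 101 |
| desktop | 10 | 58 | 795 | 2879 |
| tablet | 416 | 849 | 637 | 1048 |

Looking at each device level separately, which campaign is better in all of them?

Mobile: the carousel ad 1690/2107 = 80.2%, Variant 1 86/101 = 85.1% → Variant 1
Desktop: the carousel ad 10/58 = 17.2%, Variant 1 795/2879 = 27.6% → Variant 1
Tablet: the carousel ad 416/849 = 49.0%, Variant 1 637/1048 = 60.8% → Variant 1
Variant 1 has the higher rate in all 3 groups.

Variant 1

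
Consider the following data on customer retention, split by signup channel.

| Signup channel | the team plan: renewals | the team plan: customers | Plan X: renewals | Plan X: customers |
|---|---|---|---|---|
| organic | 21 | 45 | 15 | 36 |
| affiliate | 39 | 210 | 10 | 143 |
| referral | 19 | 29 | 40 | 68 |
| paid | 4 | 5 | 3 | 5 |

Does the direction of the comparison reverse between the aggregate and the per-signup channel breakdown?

No

Organic: the team plan 21/45 = 46.7%, Plan X 15/36 = 41.7% → the team plan
Affiliate: the team plan 39/210 = 18.6%, Plan X 10/143 = 7.0% → the team plan
Referral: the team plan 19/29 = 65.5%, Plan X 40/68 = 58.8% → the team plan
Paid: the team plan 4/5 = 80.0%, Plan X 3/5 = 60.0% → the team plan
Overall: the team plan 83/289 = 28.7%, Plan X 68/252 = 27.0% → the team plan
The team plan wins overall and in every signup group — no reversal.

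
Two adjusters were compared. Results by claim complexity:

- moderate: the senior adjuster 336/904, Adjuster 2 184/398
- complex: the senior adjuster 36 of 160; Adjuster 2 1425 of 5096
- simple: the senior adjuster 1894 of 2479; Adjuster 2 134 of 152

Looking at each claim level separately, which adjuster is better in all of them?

Moderate: the senior adjuster 336/904 = 37.2%, Adjuster 2 184/398 = 46.2% → Adjuster 2
Complex: the senior adjuster 36/160 = 22.5%, Adjuster 2 1425/5096 = 28.0% → Adjuster 2
Simple: the senior adjuster 1894/2479 = 76.4%, Adjuster 2 134/152 = 88.2% → Adjuster 2
Adjuster 2 has the higher rate in all 3 groups.

Adjuster 2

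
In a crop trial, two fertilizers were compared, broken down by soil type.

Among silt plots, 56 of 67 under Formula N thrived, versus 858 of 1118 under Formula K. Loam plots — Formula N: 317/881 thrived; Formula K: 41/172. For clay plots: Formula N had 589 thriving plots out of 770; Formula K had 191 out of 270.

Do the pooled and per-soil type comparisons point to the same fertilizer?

Silt: Formula N 56/67 = 83.6%, Formula K 858/1118 = 76.7% → Formula N
Loam: Formula N 317/881 = 36.0%, Formula K 41/172 = 23.8% → Formula N
Clay: Formula N 589/770 = 76.5%, Formula K 191/270 = 70.7% → Formula N
Overall: Formula N 962/1718 = 56.0%, Formula K 1090/1560 = 69.9% → Formula K
Formula N wins each soil group but Formula K wins overall — the comparison reverses. Formula N's plots skew toward loam, which has a lower base rate.

No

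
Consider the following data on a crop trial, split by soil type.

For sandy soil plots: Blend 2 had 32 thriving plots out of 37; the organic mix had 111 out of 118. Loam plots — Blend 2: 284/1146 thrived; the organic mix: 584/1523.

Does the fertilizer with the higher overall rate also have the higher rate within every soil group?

Sandy soil: Blend 2 32/37 = 86.5%, the organic mix 111/118 = 94.1% → the organic mix
Loam: Blend 2 284/1146 = 24.8%, the organic mix 584/1523 = 38.3% → the organic mix
Overall: Blend 2 316/1183 = 26.7%, the organic mix 695/1641 = 42.4% → the organic mix
The organic mix wins overall and in every soil group — no reversal.

Yes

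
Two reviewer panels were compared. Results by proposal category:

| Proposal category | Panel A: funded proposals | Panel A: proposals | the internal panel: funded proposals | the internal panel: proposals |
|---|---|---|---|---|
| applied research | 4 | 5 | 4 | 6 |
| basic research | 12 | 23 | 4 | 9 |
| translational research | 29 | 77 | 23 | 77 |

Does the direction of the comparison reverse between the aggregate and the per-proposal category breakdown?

No

Applied research: Panel A 4/5 = 80.0%, the internal panel 4/6 = 66.7% → Panel A
Basic research: Panel A 12/23 = 52.2%, the internal panel 4/9 = 44.4% → Panel A
Translational research: Panel A 29/77 = 37.7%, the internal panel 23/77 = 29.9% → Panel A
Overall: Panel A 45/105 = 42.9%, the internal panel 31/92 = 33.7% → Panel A
Panel A wins overall and in every proposal group — no reversal.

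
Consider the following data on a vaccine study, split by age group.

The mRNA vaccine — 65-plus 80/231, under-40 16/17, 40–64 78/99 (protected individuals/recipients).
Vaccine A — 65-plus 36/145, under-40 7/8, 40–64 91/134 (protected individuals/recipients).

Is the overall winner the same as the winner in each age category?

Yes

65-plus: the mRNA vaccine 80/231 = 34.6%, Vaccine A 36/145 = 24.8% → the mRNA vaccine
Under-40: the mRNA vaccine 16/17 = 94.1%, Vaccine A 7/8 = 87.5% → the mRNA vaccine
40–64: the mRNA vaccine 78/99 = 78.8%, Vaccine A 91/134 = 67.9% → the mRNA vaccine
Overall: the mRNA vaccine 174/347 = 50.1%, Vaccine A 134/287 = 46.7% → the mRNA vaccine
The mRNA vaccine wins overall and in every age group — no reversal.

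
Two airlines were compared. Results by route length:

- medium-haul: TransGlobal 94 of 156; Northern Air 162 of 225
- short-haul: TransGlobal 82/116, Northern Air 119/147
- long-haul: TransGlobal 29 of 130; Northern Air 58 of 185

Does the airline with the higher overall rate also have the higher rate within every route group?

Medium-haul: TransGlobal 94/156 = 60.3%, Northern Air 162/225 = 72.0% → Northern Air
Short-haul: TransGlobal 82/116 = 70.7%, Northern Air 119/147 = 81.0% → Northern Air
Long-haul: TransGlobal 29/130 = 22.3%, Northern Air 58/185 = 31.4% → Northern Air
Overall: TransGlobal 205/402 = 51.0%, Northern Air 339/557 = 60.9% → Northern Air
Northern Air wins overall and in every route group — no reversal.

Yes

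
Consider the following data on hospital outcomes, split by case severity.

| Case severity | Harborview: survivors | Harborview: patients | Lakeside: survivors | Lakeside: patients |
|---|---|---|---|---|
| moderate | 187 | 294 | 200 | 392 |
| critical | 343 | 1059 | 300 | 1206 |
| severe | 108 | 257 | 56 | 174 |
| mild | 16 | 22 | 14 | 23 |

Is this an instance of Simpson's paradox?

No

Moderate: Harborview 187/294 = 63.6%, Lakeside 200/392 = 51.0% → Harborview
Critical: Harborview 343/1059 = 32.4%, Lakeside 300/1206 = 24.9% → Harborview
Severe: Harborview 108/257 = 42.0%, Lakeside 56/174 = 32.2% → Harborview
Mild: Harborview 16/22 = 72.7%, Lakeside 14/23 = 60.9% → Harborview
Overall: Harborview 654/1632 = 40.1%, Lakeside 570/1795 = 31.8% → Harborview
Harborview wins overall and in every case group — no reversal.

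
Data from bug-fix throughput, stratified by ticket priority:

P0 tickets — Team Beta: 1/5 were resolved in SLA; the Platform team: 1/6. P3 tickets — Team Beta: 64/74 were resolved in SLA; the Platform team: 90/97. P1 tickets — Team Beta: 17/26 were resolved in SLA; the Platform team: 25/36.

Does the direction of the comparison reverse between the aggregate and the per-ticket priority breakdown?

P0: Team Beta 1/5 = 20.0%, the Platform team 1/6 = 16.7% → Team Beta
P3: Team Beta 64/74 = 86.5%, the Platform team 90/97 = 92.8% → the Platform team
P1: Team Beta 17/26 = 65.4%, the Platform team 25/36 = 69.4% → the Platform team
Overall: Team Beta 82/105 = 78.1%, the Platform team 116/139 = 83.5% → the Platform team
Neither sweeps: Team Beta wins 1 of 3 groups, the Platform team wins 2. The Platform team wins overall but not every group — no Simpson reversal.

No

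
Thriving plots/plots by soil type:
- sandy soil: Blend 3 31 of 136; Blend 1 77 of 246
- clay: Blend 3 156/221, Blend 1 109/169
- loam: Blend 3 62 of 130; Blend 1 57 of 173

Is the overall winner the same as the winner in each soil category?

Sandy soil: Blend 3 31/136 = 22.8%, Blend 1 77/246 = 31.3% → Blend 1
Clay: Blend 3 156/221 = 70.6%, Blend 1 109/169 = 64.5% → Blend 3
Loam: Blend 3 62/130 = 47.7%, Blend 1 57/173 = 32.9% → Blend 3
Overall: Blend 3 249/487 = 51.1%, Blend 1 243/588 = 41.3% → Blend 3
Neither sweeps: Blend 3 wins 2 of 3 groups, Blend 1 wins 1. Blend 3 wins overall but not every group — no Simpson reversal.

No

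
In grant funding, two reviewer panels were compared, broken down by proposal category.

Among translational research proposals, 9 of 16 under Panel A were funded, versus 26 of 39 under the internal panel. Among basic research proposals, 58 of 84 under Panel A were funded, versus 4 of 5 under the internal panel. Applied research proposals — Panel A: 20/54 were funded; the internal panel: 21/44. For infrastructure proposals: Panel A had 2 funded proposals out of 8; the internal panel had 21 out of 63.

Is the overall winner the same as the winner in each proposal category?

No

Translational research: Panel A 9/16 = 56.2%, the internal panel 26/39 = 66.7% → the internal panel
Basic research: Panel A 58/84 = 69.0%, the internal panel 4/5 = 80.0% → the internal panel
Applied research: Panel A 20/54 = 37.0%, the internal panel 21/44 = 47.7% → the internal panel
Infrastructure: Panel A 2/8 = 25.0%, the internal panel 21/63 = 33.3% → the internal panel
Overall: Panel A 89/162 = 54.9%, the internal panel 72/151 = 47.7% → Panel A
The internal panel wins each proposal group but Panel A wins overall — the comparison reverses. The internal panel's proposals skew toward infrastructure, which has a lower base rate.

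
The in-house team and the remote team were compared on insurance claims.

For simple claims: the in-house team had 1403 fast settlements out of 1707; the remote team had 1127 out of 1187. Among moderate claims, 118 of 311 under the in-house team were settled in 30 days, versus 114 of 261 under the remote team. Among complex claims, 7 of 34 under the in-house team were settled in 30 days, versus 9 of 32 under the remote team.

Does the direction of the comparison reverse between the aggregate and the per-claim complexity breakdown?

No

Simple: the in-house team 1403/1707 = 82.2%, the remote team 1127/1187 = 94.9% → the remote team
Moderate: the in-house team 118/311 = 37.9%, the remote team 114/261 = 43.7% → the remote team
Complex: the in-house team 7/34 = 20.6%, the remote team 9/32 = 28.1% → the remote team
Overall: the in-house team 1528/2052 = 74.5%, the remote team 1250/1480 = 84.5% → the remote team
The remote team wins overall and in every claim group — no reversal.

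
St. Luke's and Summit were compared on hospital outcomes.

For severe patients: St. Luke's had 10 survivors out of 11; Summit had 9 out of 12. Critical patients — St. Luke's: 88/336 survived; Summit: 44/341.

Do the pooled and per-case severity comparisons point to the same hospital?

Yes

Severe: St. Luke's 10/11 = 90.9%, Summit 9/12 = 75.0% → St. Luke's
Critical: St. Luke's 88/336 = 26.2%, Summit 44/341 = 12.9% → St. Luke's
Overall: St. Luke's 98/347 = 28.2%, Summit 53/353 = 15.0% → St. Luke's
St. Luke's wins overall and in every case group — no reversal.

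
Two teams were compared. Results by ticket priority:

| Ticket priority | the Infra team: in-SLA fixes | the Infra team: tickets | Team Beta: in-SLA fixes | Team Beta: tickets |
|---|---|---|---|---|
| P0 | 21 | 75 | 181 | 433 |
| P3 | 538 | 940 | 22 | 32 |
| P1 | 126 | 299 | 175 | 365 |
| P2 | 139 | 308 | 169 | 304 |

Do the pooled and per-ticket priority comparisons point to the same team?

P0: the Infra team 21/75 = 28.0%, Team Beta 181/433 = 41.8% → Team Beta
P3: the Infra team 538/940 = 57.2%, Team Beta 22/32 = 68.8% → Team Beta
P1: the Infra team 126/299 = 42.1%, Team Beta 175/365 = 47.9% → Team Beta
P2: the Infra team 139/308 = 45.1%, Team Beta 169/304 = 55.6% → Team Beta
Overall: the Infra team 824/1622 = 50.8%, Team Beta 547/1134 = 48.2% → the Infra team
Team Beta wins each ticket group but the Infra team wins overall — the comparison reverses. Team Beta's tickets skew toward P0, which has a lower base rate.

No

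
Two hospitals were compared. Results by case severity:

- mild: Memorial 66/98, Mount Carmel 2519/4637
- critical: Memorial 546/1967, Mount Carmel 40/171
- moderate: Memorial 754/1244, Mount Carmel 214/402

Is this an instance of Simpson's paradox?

Mild: Memorial 66/98 = 67.3%, Mount Carmel 2519/4637 = 54.3% → Memorial
Critical: Memorial 546/1967 = 27.8%, Mount Carmel 40/171 = 23.4% → Memorial
Moderate: Memorial 754/1244 = 60.6%, Mount Carmel 214/402 = 53.2% → Memorial
Overall: Memorial 1366/3309 = 41.3%, Mount Carmel 2773/5210 = 53.2% → Mount Carmel
Memorial wins each case group but Mount Carmel wins overall — the comparison reverses. Memorial's patients skew toward critical, which has a lower base rate.

Yes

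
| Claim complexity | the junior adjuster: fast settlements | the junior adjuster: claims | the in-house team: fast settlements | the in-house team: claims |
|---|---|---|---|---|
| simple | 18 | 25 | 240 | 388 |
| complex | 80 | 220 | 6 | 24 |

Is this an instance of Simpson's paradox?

Yes

Simple: the junior adjuster 18/25 = 72.0%, the in-house team 240/388 = 61.9% → the junior adjuster
Complex: the junior adjuster 80/220 = 36.4%, the in-house team 6/24 = 25.0% → the junior adjuster
Overall: the junior adjuster 98/245 = 40.0%, the in-house team 246/412 = 59.7% → the in-house team
The junior adjuster wins each claim group but the in-house team wins overall — the comparison reverses. The junior adjuster's claims skew toward complex, which has a lower base rate.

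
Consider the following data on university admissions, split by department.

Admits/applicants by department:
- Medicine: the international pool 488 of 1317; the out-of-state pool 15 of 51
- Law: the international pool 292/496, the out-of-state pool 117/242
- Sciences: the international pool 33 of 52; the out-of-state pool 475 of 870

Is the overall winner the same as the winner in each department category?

Medicine: the international pool 488/1317 = 37.1%, the out-of-state pool 15/51 = 29.4% → the international pool
Law: the international pool 292/496 = 58.9%, the out-of-state pool 117/242 = 48.3% → the international pool
Sciences: the international pool 33/52 = 63.5%, the out-of-state pool 475/870 = 54.6% → the international pool
Overall: the international pool 813/1865 = 43.6%, the out-of-state pool 607/1163 = 52.2% → the out-of-state pool
The international pool wins each department group but the out-of-state pool wins overall — the comparison reverses. The international pool's applicants skew toward Medicine, which has a lower base rate.

No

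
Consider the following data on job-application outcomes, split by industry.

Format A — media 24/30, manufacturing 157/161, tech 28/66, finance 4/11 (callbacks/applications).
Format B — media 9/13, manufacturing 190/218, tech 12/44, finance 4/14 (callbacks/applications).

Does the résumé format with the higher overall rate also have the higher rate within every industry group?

Yes

Media: Format A 24/30 = 80.0%, Format B 9/13 = 69.2% → Format A
Manufacturing: Format A 157/161 = 97.5%, Format B 190/218 = 87.2% → Format A
Tech: Format A 28/66 = 42.4%, Format B 12/44 = 27.3% → Format A
Finance: Format A 4/11 = 36.4%, Format B 4/14 = 28.6% → Format A
Overall: Format A 213/268 = 79.5%, Format B 215/289 = 74.4% → Format A
Format A wins overall and in every industry group — no reversal.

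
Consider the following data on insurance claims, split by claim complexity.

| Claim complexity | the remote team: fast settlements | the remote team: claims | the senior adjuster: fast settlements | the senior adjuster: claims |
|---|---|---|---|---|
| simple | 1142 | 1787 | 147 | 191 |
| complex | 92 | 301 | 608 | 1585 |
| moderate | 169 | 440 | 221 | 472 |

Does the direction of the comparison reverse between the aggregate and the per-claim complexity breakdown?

Yes

Simple: the remote team 1142/1787 = 63.9%, the senior adjuster 147/191 = 77.0% → the senior adjuster
Complex: the remote team 92/301 = 30.6%, the senior adjuster 608/1585 = 38.4% → the senior adjuster
Moderate: the remote team 169/440 = 38.4%, the senior adjuster 221/472 = 46.8% → the senior adjuster
Overall: the remote team 1403/2528 = 55.5%, the senior adjuster 976/2248 = 43.4% → the remote team
The senior adjuster wins each claim group but the remote team wins overall — the comparison reverses. The senior adjuster's claims skew toward complex, which has a lower base rate.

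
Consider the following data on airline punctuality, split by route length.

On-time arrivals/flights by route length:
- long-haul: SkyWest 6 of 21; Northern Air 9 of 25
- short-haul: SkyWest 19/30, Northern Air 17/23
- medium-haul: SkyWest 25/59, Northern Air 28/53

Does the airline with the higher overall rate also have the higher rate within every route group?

Long-haul: SkyWest 6/21 = 28.6%, Northern Air 9/25 = 36.0% → Northern Air
Short-haul: SkyWest 19/30 = 63.3%, Northern Air 17/23 = 73.9% → Northern Air
Medium-haul: SkyWest 25/59 = 42.4%, Northern Air 28/53 = 52.8% → Northern Air
Overall: SkyWest 50/110 = 45.5%, Northern Air 54/101 = 53.5% → Northern Air
Northern Air wins overall and in every route group — no reversal.

Yes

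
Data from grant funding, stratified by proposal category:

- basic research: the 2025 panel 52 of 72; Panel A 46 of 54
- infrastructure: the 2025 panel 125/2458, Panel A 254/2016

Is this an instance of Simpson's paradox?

Basic research: the 2025 panel 52/72 = 72.2%, Panel A 46/54 = 85.2% → Panel A
Infrastructure: the 2025 panel 125/2458 = 5.1%, Panel A 254/2016 = 12.6% → Panel A
Overall: the 2025 panel 177/2530 = 7.0%, Panel A 300/2070 = 14.5% → Panel A
Panel A wins overall and in every proposal group — no reversal.

No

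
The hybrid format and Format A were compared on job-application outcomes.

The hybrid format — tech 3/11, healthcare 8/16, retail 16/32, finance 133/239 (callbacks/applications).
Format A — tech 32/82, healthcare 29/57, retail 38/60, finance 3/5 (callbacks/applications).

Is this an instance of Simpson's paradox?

Yes

Tech: the hybrid format 3/11 = 27.3%, Format A 32/82 = 39.0% → Format A
Healthcare: the hybrid format 8/16 = 50.0%, Format A 29/57 = 50.9% → Format A
Retail: the hybrid format 16/32 = 50.0%, Format A 38/60 = 63.3% → Format A
Finance: the hybrid format 133/239 = 55.6%, Format A 3/5 = 60.0% → Format A
Overall: the hybrid format 160/298 = 53.7%, Format A 102/204 = 50.0% → the hybrid format
Format A wins each industry group but the hybrid format wins overall — the comparison reverses. Format A's applications skew toward tech, which has a lower base rate.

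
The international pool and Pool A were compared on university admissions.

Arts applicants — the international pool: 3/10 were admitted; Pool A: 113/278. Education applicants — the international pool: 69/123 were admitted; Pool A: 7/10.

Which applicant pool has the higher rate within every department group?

Pool A

Arts: the international pool 3/10 = 30.0%, Pool A 113/278 = 40.6% → Pool A
Education: the international pool 69/123 = 56.1%, Pool A 7/10 = 70.0% → Pool A
Pool A has the higher rate in both groups.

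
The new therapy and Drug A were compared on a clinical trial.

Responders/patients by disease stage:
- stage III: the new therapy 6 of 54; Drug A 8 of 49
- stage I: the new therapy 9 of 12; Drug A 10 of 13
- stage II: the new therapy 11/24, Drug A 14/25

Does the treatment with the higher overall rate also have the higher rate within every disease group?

Yes

Stage III: the new therapy 6/54 = 11.1%, Drug A 8/49 = 16.3% → Drug A
Stage I: the new therapy 9/12 = 75.0%, Drug A 10/13 = 76.9% → Drug A
Stage II: the new therapy 11/24 = 45.8%, Drug A 14/25 = 56.0% → Drug A
Overall: the new therapy 26/90 = 28.9%, Drug A 32/87 = 36.8% → Drug A
Drug A wins overall and in every disease group — no reversal.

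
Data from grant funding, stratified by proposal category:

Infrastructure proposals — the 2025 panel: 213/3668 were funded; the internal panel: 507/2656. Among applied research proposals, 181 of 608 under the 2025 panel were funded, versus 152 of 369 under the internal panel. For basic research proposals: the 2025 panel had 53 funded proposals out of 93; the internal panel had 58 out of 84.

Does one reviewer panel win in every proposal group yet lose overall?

Infrastructure: the 2025 panel 213/3668 = 5.8%, the internal panel 507/2656 = 19.1% → the internal panel
Applied research: the 2025 panel 181/608 = 29.8%, the internal panel 152/369 = 41.2% → the internal panel
Basic research: the 2025 panel 53/93 = 57.0%, the internal panel 58/84 = 69.0% → the internal panel
Overall: the 2025 panel 447/4369 = 10.2%, the internal panel 717/3109 = 23.1% → the internal panel
The internal panel wins overall and in every proposal group — no reversal.

No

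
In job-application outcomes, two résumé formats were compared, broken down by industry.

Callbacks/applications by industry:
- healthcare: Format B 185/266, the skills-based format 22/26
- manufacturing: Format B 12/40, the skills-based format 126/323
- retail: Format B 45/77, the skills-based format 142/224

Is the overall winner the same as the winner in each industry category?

No

Healthcare: Format B 185/266 = 69.5%, the skills-based format 22/26 = 84.6% → the skills-based format
Manufacturing: Format B 12/40 = 30.0%, the skills-based format 126/323 = 39.0% → the skills-based format
Retail: Format B 45/77 = 58.4%, the skills-based format 142/224 = 63.4% → the skills-based format
Overall: Format B 242/383 = 63.2%, the skills-based format 290/573 = 50.6% → Format B
The skills-based format wins each industry group but Format B wins overall — the comparison reverses. The skills-based format's applications skew toward manufacturing, which has a lower base rate.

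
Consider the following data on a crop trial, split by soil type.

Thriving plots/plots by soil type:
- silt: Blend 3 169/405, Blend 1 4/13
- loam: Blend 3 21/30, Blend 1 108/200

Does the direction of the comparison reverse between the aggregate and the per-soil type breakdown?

Yes

Silt: Blend 3 169/405 = 41.7%, Blend 1 4/13 = 30.8% → Blend 3
Loam: Blend 3 21/30 = 70.0%, Blend 1 108/200 = 54.0% → Blend 3
Overall: Blend 3 190/435 = 43.7%, Blend 1 112/213 = 52.6% → Blend 1
Blend 3 wins each soil group but Blend 1 wins overall — the comparison reverses. Blend 3's plots skew toward silt, which has a lower base rate.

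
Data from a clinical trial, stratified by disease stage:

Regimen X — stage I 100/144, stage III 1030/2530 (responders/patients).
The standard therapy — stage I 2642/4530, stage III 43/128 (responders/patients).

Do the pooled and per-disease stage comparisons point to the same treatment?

Stage I: Regimen X 100/144 = 69.4%, the standard therapy 2642/4530 = 58.3% → Regimen X
Stage III: Regimen X 1030/2530 = 40.7%, the standard therapy 43/128 = 33.6% → Regimen X
Overall: Regimen X 1130/2674 = 42.3%, the standard therapy 2685/4658 = 57.6% → the standard therapy
Regimen X wins each disease group but the standard therapy wins overall — the comparison reverses. Regimen X's patients skew toward stage III, which has a lower base rate.

No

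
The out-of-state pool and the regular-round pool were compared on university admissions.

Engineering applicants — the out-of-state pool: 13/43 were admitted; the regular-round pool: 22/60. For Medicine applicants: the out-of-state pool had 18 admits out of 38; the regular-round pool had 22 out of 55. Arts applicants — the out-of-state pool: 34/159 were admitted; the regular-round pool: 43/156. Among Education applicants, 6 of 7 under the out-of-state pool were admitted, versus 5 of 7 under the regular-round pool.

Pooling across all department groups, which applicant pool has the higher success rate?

the regular-round pool

Engineering: the out-of-state pool 13/43 = 30.2%, the regular-round pool 22/60 = 36.7% → the regular-round pool
Medicine: the out-of-state pool 18/38 = 47.4%, the regular-round pool 22/55 = 40.0% → the out-of-state pool
Arts: the out-of-state pool 34/159 = 21.4%, the regular-round pool 43/156 = 27.6% → the regular-round pool
Education: the out-of-state pool 6/7 = 85.7%, the regular-round pool 5/7 = 71.4% → the out-of-state pool
Overall: the out-of-state pool 71/247 = 28.7%, the regular-round pool 92/278 = 33.1% → the regular-round pool
(Neither sweeps every department group, but the regular-round pool has the higher pooled rate.)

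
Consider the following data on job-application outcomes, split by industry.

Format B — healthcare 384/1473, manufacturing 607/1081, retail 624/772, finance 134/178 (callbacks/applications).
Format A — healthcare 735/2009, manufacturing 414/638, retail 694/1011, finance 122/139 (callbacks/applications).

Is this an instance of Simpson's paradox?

No

Healthcare: Format B 384/1473 = 26.1%, Format A 735/2009 = 36.6% → Format A
Manufacturing: Format B 607/1081 = 56.2%, Format A 414/638 = 64.9% → Format A
Retail: Format B 624/772 = 80.8%, Format A 694/1011 = 68.6% → Format B
Finance: Format B 134/178 = 75.3%, Format A 122/139 = 87.8% → Format A
Overall: Format B 1749/3504 = 49.9%, Format A 1965/3797 = 51.8% → Format A
Neither sweeps: Format B wins 1 of 4 groups, Format A wins 3. Format A wins overall but not every group — no Simpson reversal.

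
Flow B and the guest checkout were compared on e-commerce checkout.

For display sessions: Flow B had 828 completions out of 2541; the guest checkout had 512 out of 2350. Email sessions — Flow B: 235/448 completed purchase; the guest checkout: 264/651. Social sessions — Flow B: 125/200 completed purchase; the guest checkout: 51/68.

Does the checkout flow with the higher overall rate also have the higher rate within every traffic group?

Display: Flow B 828/2541 = 32.6%, the guest checkout 512/2350 = 21.8% → Flow B
Email: Flow B 235/448 = 52.5%, the guest checkout 264/651 = 40.6% → Flow B
Social: Flow B 125/200 = 62.5%, the guest checkout 51/68 = 75.0% → the guest checkout
Overall: Flow B 1188/3189 = 37.3%, the guest checkout 827/3069 = 26.9% → Flow B
Neither sweeps: Flow B wins 2 of 3 groups, the guest checkout wins 1. Flow B wins overall but not every group — no Simpson reversal.

No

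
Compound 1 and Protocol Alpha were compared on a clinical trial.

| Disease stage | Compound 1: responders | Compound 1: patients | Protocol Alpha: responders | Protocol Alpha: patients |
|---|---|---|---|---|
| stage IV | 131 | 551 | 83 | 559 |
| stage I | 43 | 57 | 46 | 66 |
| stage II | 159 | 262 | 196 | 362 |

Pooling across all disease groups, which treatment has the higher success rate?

Compound 1

Stage IV: Compound 1 131/551 = 23.8%, Protocol Alpha 83/559 = 14.8% → Compound 1
Stage I: Compound 1 43/57 = 75.4%, Protocol Alpha 46/66 = 69.7% → Compound 1
Stage II: Compound 1 159/262 = 60.7%, Protocol Alpha 196/362 = 54.1% → Compound 1
Overall: Compound 1 333/870 = 38.3%, Protocol Alpha 325/987 = 32.9% → Compound 1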